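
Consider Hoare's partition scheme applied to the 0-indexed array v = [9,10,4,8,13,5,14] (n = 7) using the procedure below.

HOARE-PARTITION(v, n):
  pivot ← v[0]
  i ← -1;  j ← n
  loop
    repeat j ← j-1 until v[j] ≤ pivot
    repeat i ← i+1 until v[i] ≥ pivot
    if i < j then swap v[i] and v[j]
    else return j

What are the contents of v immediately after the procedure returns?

[5,8,4,10,13,9,14]

pivot = v[0] = 9; i = -1, j = 7
j→5 (v[5]=5≤9), i→0 (v[0]=9≥9); i<j, swap → [5,10,4,8,13,9,14]
j→3 (v[3]=8≤9), i→1 (v[1]=10≥9); i<j, swap → [5,8,4,10,13,9,14]
j→2, i→3; i≥j, return j=2. v = [5,8,4,10,13,9,14]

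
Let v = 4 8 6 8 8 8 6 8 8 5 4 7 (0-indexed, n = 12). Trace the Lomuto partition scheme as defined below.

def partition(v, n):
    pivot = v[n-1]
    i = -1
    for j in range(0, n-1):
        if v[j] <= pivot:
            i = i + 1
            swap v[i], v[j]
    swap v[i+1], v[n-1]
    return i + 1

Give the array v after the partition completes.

pivot = v[11] = 7; i = -1
j=0: v[0]=4 ≤ 7 → i=0, swap v[0],v[0] (no change) → 4 8 6 8 8 8 6 8 8 5 4 7
j=1: v[1]=8 > 7 → no swap
j=2: v[2]=6 ≤ 7 → i=1, swap v[1],v[2] → 4 6 8 8 8 8 6 8 8 5 4 7
j=3: v[3]=8 > 7 → no swap
j=4: v[4]=8 > 7 → no swap
j=5: v[5]=8 > 7 → no swap
j=6: v[6]=6 ≤ 7 → i=2, swap v[2],v[6] → 4 6 6 8 8 8 8 8 8 5 4 7
j=7: v[7]=8 > 7 → no swap
j=8: v[8]=8 > 7 → no swap
j=9: v[9]=5 ≤ 7 → i=3, swap v[3],v[9] → 4 6 6 5 8 8 8 8 8 8 4 7
j=10: v[10]=4 ≤ 7 → i=4, swap v[4],v[10] → 4 6 6 5 4 8 8 8 8 8 8 7
final swap v[5],v[11] → 4 6 6 5 4 7 8 8 8 8 8 8; return 5

4 6 6 5 4 7 8 8 8 8 8 8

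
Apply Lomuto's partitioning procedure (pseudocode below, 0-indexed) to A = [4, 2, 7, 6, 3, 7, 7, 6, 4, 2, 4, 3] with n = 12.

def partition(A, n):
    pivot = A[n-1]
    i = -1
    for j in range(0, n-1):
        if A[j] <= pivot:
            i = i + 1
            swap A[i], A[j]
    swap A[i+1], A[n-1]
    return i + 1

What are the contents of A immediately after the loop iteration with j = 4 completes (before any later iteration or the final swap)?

pivot = A[11] = 3; i = -1
j=0: A[0]=4 > 3 → no swap
j=1: A[1]=2 ≤ 3 → i=0, swap A[0],A[1] → [2, 4, 7, 6, 3, 7, 7, 6, 4, 2, 4, 3]
j=2: A[2]=7 > 3 → no swap
j=3: A[3]=6 > 3 → no swap
j=4: A[4]=3 ≤ 3 → i=1, swap A[1],A[4] → [2, 3, 7, 6, 4, 7, 7, 6, 4, 2, 4, 3]
(after j=4) A = [2, 3, 7, 6, 4, 7, 7, 6, 4, 2, 4, 3]

[2, 3, 7, 6, 4, 7, 7, 6, 4, 2, 4, 3]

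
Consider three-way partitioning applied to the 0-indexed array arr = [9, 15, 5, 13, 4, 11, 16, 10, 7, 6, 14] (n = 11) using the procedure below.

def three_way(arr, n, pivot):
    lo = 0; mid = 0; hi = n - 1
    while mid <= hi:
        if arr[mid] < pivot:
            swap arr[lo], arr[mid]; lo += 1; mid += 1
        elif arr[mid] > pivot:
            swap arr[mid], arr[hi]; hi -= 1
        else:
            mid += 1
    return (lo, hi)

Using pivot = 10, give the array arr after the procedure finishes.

lo=0 mid=0 hi=10
9<10: swap(0,0), lo=1 mid=1 ⇒ [9, 15, 5, 13, 4, 11, 16, 10, 7, 6, 14]
15>10: swap(1,10), hi=9 ⇒ [9, 14, 5, 13, 4, 11, 16, 10, 7, 6, 15]
14>10: swap(1,9), hi=8 ⇒ [9, 6, 5, 13, 4, 11, 16, 10, 7, 14, 15]
6<10: swap(1,1), lo=2 mid=2 ⇒ [9, 6, 5, 13, 4, 11, 16, 10, 7, 14, 15]
5<10: swap(2,2), lo=3 mid=3 ⇒ [9, 6, 5, 13, 4, 11, 16, 10, 7, 14, 15]
13>10: swap(3,8), hi=7 ⇒ [9, 6, 5, 7, 4, 11, 16, 10, 13, 14, 15]
7<10: swap(3,3), lo=4 mid=4 ⇒ [9, 6, 5, 7, 4, 11, 16, 10, 13, 14, 15]
4<10: swap(4,4), lo=5 mid=5 ⇒ [9, 6, 5, 7, 4, 11, 16, 10, 13, 14, 15]
11>10: swap(5,7), hi=6 ⇒ [9, 6, 5, 7, 4, 10, 16, 11, 13, 14, 15]
10=10: mid=6
16>10: swap(6,6), hi=5 ⇒ [9, 6, 5, 7, 4, 10, 16, 11, 13, 14, 15]
done. lo=5 hi=5; arr=[9, 6, 5, 7, 4, 10, 16, 11, 13, 14, 15]

[9, 6, 5, 7, 4, 10, 16, 11, 13, 14, 15]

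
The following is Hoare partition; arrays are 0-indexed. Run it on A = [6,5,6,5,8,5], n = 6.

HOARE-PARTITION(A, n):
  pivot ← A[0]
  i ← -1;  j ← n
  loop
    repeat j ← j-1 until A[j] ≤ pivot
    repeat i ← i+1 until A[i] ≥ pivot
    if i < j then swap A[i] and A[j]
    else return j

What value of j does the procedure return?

2

pivot=6
j stops at 5 (5), i stops at 0 (6); swap ⇒ [5,5,6,5,8,6]
j stops at 3 (5), i stops at 2 (6); swap ⇒ [5,5,5,6,8,6]
j stops at 2, i stops at 3; i≥j ⇒ return 2. A=[5,5,5,6,8,6]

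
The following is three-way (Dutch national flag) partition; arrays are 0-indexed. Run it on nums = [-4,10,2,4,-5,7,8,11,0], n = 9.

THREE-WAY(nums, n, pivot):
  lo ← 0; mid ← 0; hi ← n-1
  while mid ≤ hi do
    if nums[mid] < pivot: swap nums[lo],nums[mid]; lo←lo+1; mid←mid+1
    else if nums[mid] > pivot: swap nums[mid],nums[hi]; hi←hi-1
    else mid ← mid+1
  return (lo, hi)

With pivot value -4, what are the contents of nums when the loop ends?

pivot = -4; lo=0, mid=0, hi=8
nums[mid]=-4=-4: mid=1
nums[mid]=10>-4: swap nums[1],nums[8]; hi=7 → [-4,0,2,4,-5,7,8,11,10]
nums[mid]=0>-4: swap nums[1],nums[7]; hi=6 → [-4,11,2,4,-5,7,8,0,10]
nums[mid]=11>-4: swap nums[1],nums[6]; hi=5 → [-4,8,2,4,-5,7,11,0,10]
nums[mid]=8>-4: swap nums[1],nums[5]; hi=4 → [-4,7,2,4,-5,8,11,0,10]
nums[mid]=7>-4: swap nums[1],nums[4]; hi=3 → [-4,-5,2,4,7,8,11,0,10]
nums[mid]=-5<-4: swap nums[0],nums[1]; lo=1,mid=2 → [-5,-4,2,4,7,8,11,0,10]
nums[mid]=2>-4: swap nums[2],nums[3]; hi=2 → [-5,-4,4,2,7,8,11,0,10]
nums[mid]=4>-4: swap nums[2],nums[2]; hi=1 → [-5,-4,4,2,7,8,11,0,10]
end: lo=1, hi=1; nums = [-5,-4,4,2,7,8,11,0,10]

[-5,-4,4,2,7,8,11,0,10]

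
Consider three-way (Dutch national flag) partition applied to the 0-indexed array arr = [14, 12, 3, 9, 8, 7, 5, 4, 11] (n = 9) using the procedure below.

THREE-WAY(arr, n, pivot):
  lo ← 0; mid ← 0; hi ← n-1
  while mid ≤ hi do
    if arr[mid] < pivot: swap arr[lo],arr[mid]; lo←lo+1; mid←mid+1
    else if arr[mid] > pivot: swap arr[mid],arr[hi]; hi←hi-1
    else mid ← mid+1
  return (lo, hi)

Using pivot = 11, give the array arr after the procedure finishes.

[4, 3, 9, 8, 7, 5, 11, 12, 14]

pivot = 11; lo=0, mid=0, hi=8
arr[mid]=14>11: swap arr[0],arr[8]; hi=7 → [11, 12, 3, 9, 8, 7, 5, 4, 14]
arr[mid]=11=11: mid=1
arr[mid]=12>11: swap arr[1],arr[7]; hi=6 → [11, 4, 3, 9, 8, 7, 5, 12, 14]
arr[mid]=4<11: swap arr[0],arr[1]; lo=1,mid=2 → [4, 11, 3, 9, 8, 7, 5, 12, 14]
arr[mid]=3<11: swap arr[1],arr[2]; lo=2,mid=3 → [4, 3, 11, 9, 8, 7, 5, 12, 14]
arr[mid]=9<11: swap arr[2],arr[3]; lo=3,mid=4 → [4, 3, 9, 11, 8, 7, 5, 12, 14]
arr[mid]=8<11: swap arr[3],arr[4]; lo=4,mid=5 → [4, 3, 9, 8, 11, 7, 5, 12, 14]
arr[mid]=7<11: swap arr[4],arr[5]; lo=5,mid=6 → [4, 3, 9, 8, 7, 11, 5, 12, 14]
arr[mid]=5<11: swap arr[5],arr[6]; lo=6,mid=7 → [4, 3, 9, 8, 7, 5, 11, 12, 14]
end: lo=6, hi=6; arr = [4, 3, 9, 8, 7, 5, 11, 12, 14]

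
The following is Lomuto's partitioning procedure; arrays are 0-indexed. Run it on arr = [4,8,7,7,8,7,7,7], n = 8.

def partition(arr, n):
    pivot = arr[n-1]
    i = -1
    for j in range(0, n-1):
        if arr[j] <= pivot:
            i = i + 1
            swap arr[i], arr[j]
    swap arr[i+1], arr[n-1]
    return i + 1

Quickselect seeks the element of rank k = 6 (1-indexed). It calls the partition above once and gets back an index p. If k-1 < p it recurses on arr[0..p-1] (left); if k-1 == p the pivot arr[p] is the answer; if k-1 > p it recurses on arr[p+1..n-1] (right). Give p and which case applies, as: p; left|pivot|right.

5; pivot

pivot = arr[7] = 7; i = -1
j=0: arr[0]=4 ≤ 7 → i=0, swap arr[0],arr[0] (no change) → [4,8,7,7,8,7,7,7]
j=1: arr[1]=8 > 7 → no swap
j=2: arr[2]=7 ≤ 7 → i=1, swap arr[1],arr[2] → [4,7,8,7,8,7,7,7]
j=3: arr[3]=7 ≤ 7 → i=2, swap arr[2],arr[3] → [4,7,7,8,8,7,7,7]
j=4: arr[4]=8 > 7 → no swap
j=5: arr[5]=7 ≤ 7 → i=3, swap arr[3],arr[5] → [4,7,7,7,8,8,7,7]
j=6: arr[6]=7 ≤ 7 → i=4, swap arr[4],arr[6] → [4,7,7,7,7,8,8,7]
final swap arr[5],arr[7] → [4,7,7,7,7,7,8,8]; return 5
p = 5; k-1 = 5 == 5 ⇒ pivot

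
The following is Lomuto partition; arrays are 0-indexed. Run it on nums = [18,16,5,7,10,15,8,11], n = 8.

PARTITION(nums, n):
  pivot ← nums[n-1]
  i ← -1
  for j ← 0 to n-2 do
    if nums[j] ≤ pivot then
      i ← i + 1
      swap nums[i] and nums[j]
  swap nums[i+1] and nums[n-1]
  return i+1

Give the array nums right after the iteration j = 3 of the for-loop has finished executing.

pivot=11, i=-1
j=0: 18>11, skip
j=1: 16>11, skip
j=2: 5≤11, i=0, swap(0,2) ⇒ [5,16,18,7,10,15,8,11]
j=3: 7≤11, i=1, swap(1,3) ⇒ [5,7,18,16,10,15,8,11]
(after j=3) nums = [5,7,18,16,10,15,8,11]

[5,7,18,16,10,15,8,11]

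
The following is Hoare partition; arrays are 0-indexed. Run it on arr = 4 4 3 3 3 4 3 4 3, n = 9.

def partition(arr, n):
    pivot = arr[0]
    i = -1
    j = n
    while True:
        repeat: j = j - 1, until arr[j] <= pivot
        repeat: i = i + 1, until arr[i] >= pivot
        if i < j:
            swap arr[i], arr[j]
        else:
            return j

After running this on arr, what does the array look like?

3 4 3 3 3 3 4 4 4

pivot=4
j stops at 8 (3), i stops at 0 (4); swap ⇒ 3 4 3 3 3 4 3 4 4
j stops at 7 (4), i stops at 1 (4); swap ⇒ 3 4 3 3 3 4 3 4 4
j stops at 6 (3), i stops at 5 (4); swap ⇒ 3 4 3 3 3 3 4 4 4
j stops at 5, i stops at 6; i≥j ⇒ return 5. arr=3 4 3 3 3 3 4 4 4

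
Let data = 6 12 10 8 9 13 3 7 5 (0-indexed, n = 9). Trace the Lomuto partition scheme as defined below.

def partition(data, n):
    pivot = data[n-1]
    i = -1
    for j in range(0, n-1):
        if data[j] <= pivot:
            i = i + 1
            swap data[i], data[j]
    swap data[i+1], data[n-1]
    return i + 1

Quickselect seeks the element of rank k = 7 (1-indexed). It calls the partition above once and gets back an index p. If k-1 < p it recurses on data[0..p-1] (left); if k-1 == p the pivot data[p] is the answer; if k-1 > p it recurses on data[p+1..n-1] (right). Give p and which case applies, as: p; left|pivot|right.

pivot = data[8] = 5; i = -1
j=0: data[0]=6 > 5 → no swap
j=1: data[1]=12 > 5 → no swap
j=2: data[2]=10 > 5 → no swap
j=3: data[3]=8 > 5 → no swap
j=4: data[4]=9 > 5 → no swap
j=5: data[5]=13 > 5 → no swap
j=6: data[6]=3 ≤ 5 → i=0, swap data[0],data[6] → 3 12 10 8 9 13 6 7 5
j=7: data[7]=7 > 5 → no swap
final swap data[1],data[8] → 3 5 10 8 9 13 6 7 12; return 1
p = 1; k-1 = 6 > 1 ⇒ right

1; right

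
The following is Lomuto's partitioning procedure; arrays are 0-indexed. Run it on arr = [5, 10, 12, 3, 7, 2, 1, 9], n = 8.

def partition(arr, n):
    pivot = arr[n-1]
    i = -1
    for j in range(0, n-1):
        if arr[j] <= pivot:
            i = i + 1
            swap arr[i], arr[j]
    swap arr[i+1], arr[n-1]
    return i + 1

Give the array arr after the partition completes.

pivot = arr[7] = 9; i = -1
j=0: arr[0]=5 ≤ 9 → i=0, swap arr[0],arr[0] (no change) → [5, 10, 12, 3, 7, 2, 1, 9]
j=1: arr[1]=10 > 9 → no swap
j=2: arr[2]=12 > 9 → no swap
j=3: arr[3]=3 ≤ 9 → i=1, swap arr[1],arr[3] → [5, 3, 12, 10, 7, 2, 1, 9]
j=4: arr[4]=7 ≤ 9 → i=2, swap arr[2],arr[4] → [5, 3, 7, 10, 12, 2, 1, 9]
j=5: arr[5]=2 ≤ 9 → i=3, swap arr[3],arr[5] → [5, 3, 7, 2, 12, 10, 1, 9]
j=6: arr[6]=1 ≤ 9 → i=4, swap arr[4],arr[6] → [5, 3, 7, 2, 1, 10, 12, 9]
final swap arr[5],arr[7] → [5, 3, 7, 2, 1, 9, 12, 10]; return 5

[5, 3, 7, 2, 1, 9, 12, 10]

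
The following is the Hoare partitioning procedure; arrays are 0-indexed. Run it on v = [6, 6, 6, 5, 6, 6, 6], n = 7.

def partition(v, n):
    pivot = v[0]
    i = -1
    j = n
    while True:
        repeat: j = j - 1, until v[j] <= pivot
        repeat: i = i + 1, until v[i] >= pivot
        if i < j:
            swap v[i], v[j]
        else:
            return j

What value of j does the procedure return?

3

pivot = v[0] = 6; i = -1, j = 7
j→6 (v[6]=6≤6), i→0 (v[0]=6≥6); i<j, swap → [6, 6, 6, 5, 6, 6, 6]
j→5 (v[5]=6≤6), i→1 (v[1]=6≥6); i<j, swap → [6, 6, 6, 5, 6, 6, 6]
j→4 (v[4]=6≤6), i→2 (v[2]=6≥6); i<j, swap → [6, 6, 6, 5, 6, 6, 6]
j→3, i→4; i≥j, return j=3. v = [6, 6, 6, 5, 6, 6, 6]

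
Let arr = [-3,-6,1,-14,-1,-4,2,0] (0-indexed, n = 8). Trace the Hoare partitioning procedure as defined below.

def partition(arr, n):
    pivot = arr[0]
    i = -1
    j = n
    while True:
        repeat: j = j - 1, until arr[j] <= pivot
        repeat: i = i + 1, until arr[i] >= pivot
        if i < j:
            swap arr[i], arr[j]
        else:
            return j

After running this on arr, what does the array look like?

[-4,-6,-14,1,-1,-3,2,0]

pivot=-3
j stops at 5 (-4), i stops at 0 (-3); swap ⇒ [-4,-6,1,-14,-1,-3,2,0]
j stops at 3 (-14), i stops at 2 (1); swap ⇒ [-4,-6,-14,1,-1,-3,2,0]
j stops at 2, i stops at 3; i≥j ⇒ return 2. arr=[-4,-6,-14,1,-1,-3,2,0]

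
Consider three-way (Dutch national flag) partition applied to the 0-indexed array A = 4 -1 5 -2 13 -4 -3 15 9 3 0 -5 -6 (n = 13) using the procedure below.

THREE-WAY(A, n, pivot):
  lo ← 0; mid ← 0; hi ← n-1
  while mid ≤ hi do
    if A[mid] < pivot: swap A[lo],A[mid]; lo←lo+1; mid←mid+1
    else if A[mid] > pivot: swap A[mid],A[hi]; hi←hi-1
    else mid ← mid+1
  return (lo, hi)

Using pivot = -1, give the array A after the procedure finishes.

pivot = -1; lo=0, mid=0, hi=12
A[mid]=4>-1: swap A[0],A[12]; hi=11 → -6 -1 5 -2 13 -4 -3 15 9 3 0 -5 4
A[mid]=-6<-1: swap A[0],A[0]; lo=1,mid=1 → -6 -1 5 -2 13 -4 -3 15 9 3 0 -5 4
A[mid]=-1=-1: mid=2
A[mid]=5>-1: swap A[2],A[11]; hi=10 → -6 -1 -5 -2 13 -4 -3 15 9 3 0 5 4
A[mid]=-5<-1: swap A[1],A[2]; lo=2,mid=3 → -6 -5 -1 -2 13 -4 -3 15 9 3 0 5 4
A[mid]=-2<-1: swap A[2],A[3]; lo=3,mid=4 → -6 -5 -2 -1 13 -4 -3 15 9 3 0 5 4
A[mid]=13>-1: swap A[4],A[10]; hi=9 → -6 -5 -2 -1 0 -4 -3 15 9 3 13 5 4
A[mid]=0>-1: swap A[4],A[9]; hi=8 → -6 -5 -2 -1 3 -4 -3 15 9 0 13 5 4
A[mid]=3>-1: swap A[4],A[8]; hi=7 → -6 -5 -2 -1 9 -4 -3 15 3 0 13 5 4
A[mid]=9>-1: swap A[4],A[7]; hi=6 → -6 -5 -2 -1 15 -4 -3 9 3 0 13 5 4
A[mid]=15>-1: swap A[4],A[6]; hi=5 → -6 -5 -2 -1 -3 -4 15 9 3 0 13 5 4
A[mid]=-3<-1: swap A[3],A[4]; lo=4,mid=5 → -6 -5 -2 -3 -1 -4 15 9 3 0 13 5 4
A[mid]=-4<-1: swap A[4],A[5]; lo=5,mid=6 → -6 -5 -2 -3 -4 -1 15 9 3 0 13 5 4
end: lo=5, hi=5; A = -6 -5 -2 -3 -4 -1 15 9 3 0 13 5 4

-6 -5 -2 -3 -4 -1 15 9 3 0 13 5 4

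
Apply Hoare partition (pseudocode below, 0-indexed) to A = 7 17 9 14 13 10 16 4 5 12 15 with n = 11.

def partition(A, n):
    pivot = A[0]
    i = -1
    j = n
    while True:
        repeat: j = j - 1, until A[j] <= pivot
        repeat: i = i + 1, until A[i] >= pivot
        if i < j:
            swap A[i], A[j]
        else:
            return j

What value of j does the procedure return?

1

pivot=7
j stops at 8 (5), i stops at 0 (7); swap ⇒ 5 17 9 14 13 10 16 4 7 12 15
j stops at 7 (4), i stops at 1 (17); swap ⇒ 5 4 9 14 13 10 16 17 7 12 15
j stops at 1, i stops at 2; i≥j ⇒ return 1. A=5 4 9 14 13 10 16 17 7 12 15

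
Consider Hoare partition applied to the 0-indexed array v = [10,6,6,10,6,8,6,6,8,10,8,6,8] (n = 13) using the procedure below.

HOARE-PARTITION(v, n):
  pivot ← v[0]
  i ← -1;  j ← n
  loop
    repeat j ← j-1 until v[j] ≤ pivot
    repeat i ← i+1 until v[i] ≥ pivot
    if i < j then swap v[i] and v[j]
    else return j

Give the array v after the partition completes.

pivot = v[0] = 10; i = -1, j = 13
j→12 (v[12]=8≤10), i→0 (v[0]=10≥10); i<j, swap → [8,6,6,10,6,8,6,6,8,10,8,6,10]
j→11 (v[11]=6≤10), i→3 (v[3]=10≥10); i<j, swap → [8,6,6,6,6,8,6,6,8,10,8,10,10]
j→10 (v[10]=8≤10), i→9 (v[9]=10≥10); i<j, swap → [8,6,6,6,6,8,6,6,8,8,10,10,10]
j→9, i→10; i≥j, return j=9. v = [8,6,6,6,6,8,6,6,8,8,10,10,10]

[8,6,6,6,6,8,6,6,8,8,10,10,10]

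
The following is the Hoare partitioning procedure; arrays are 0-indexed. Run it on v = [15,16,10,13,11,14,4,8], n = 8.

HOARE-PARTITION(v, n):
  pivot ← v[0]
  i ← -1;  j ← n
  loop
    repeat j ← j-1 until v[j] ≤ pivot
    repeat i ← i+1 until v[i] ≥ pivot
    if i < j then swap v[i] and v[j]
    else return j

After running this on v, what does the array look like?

[8,4,10,13,11,14,16,15]

pivot=15
j stops at 7 (8), i stops at 0 (15); swap ⇒ [8,16,10,13,11,14,4,15]
j stops at 6 (4), i stops at 1 (16); swap ⇒ [8,4,10,13,11,14,16,15]
j stops at 5, i stops at 6; i≥j ⇒ return 5. v=[8,4,10,13,11,14,16,15]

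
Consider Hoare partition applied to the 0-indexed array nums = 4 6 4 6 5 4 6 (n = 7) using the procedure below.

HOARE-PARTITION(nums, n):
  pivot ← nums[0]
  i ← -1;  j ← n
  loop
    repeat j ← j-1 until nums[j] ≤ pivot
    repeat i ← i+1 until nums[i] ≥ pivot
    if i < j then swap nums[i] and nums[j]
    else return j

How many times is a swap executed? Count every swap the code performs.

2

pivot=4
j stops at 5 (4), i stops at 0 (4); swap ⇒ 4 6 4 6 5 4 6
j stops at 2 (4), i stops at 1 (6); swap ⇒ 4 4 6 6 5 4 6
j stops at 1, i stops at 2; i≥j ⇒ return 1. nums=4 4 6 6 5 4 6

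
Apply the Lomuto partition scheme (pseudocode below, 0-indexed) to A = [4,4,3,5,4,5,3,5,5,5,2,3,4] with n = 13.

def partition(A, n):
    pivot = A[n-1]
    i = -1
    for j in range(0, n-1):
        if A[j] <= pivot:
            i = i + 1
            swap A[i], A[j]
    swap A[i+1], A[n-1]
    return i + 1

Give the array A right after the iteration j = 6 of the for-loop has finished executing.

pivot = A[12] = 4; i = -1
j=0: A[0]=4 ≤ 4 → i=0, swap A[0],A[0] (no change) → [4,4,3,5,4,5,3,5,5,5,2,3,4]
j=1: A[1]=4 ≤ 4 → i=1, swap A[1],A[1] (no change) → [4,4,3,5,4,5,3,5,5,5,2,3,4]
j=2: A[2]=3 ≤ 4 → i=2, swap A[2],A[2] (no change) → [4,4,3,5,4,5,3,5,5,5,2,3,4]
j=3: A[3]=5 > 4 → no swap
j=4: A[4]=4 ≤ 4 → i=3, swap A[3],A[4] → [4,4,3,4,5,5,3,5,5,5,2,3,4]
j=5: A[5]=5 > 4 → no swap
j=6: A[6]=3 ≤ 4 → i=4, swap A[4],A[6] → [4,4,3,4,3,5,5,5,5,5,2,3,4]
(after j=6) A = [4,4,3,4,3,5,5,5,5,5,2,3,4]

[4,4,3,4,3,5,5,5,5,5,2,3,4]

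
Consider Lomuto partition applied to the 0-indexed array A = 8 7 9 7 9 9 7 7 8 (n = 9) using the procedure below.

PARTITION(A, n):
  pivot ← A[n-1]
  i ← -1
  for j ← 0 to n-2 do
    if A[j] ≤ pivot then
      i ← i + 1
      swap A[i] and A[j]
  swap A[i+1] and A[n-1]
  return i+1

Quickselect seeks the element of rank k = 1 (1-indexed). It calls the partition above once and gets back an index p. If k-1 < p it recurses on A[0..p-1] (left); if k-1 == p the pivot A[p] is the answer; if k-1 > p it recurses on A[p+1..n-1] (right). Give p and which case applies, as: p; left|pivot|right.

5; left

pivot=8, i=-1
j=0: 8≤8, i=0, swap(0,0) ⇒ 8 7 9 7 9 9 7 7 8
j=1: 7≤8, i=1, swap(1,1) ⇒ 8 7 9 7 9 9 7 7 8
j=2: 9>8, skip
j=3: 7≤8, i=2, swap(2,3) ⇒ 8 7 7 9 9 9 7 7 8
j=4: 9>8, skip
j=5: 9>8, skip
j=6: 7≤8, i=3, swap(3,6) ⇒ 8 7 7 7 9 9 9 7 8
j=7: 7≤8, i=4, swap(4,7) ⇒ 8 7 7 7 7 9 9 9 8
swap(5,8) ⇒ 8 7 7 7 7 8 9 9 9; return 5
p = 5; k-1 = 0 < 5 ⇒ left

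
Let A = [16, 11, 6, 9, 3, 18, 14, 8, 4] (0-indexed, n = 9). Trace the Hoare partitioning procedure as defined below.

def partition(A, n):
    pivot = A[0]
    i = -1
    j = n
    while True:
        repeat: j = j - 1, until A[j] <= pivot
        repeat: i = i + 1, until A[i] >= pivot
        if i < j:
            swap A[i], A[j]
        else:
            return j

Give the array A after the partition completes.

[4, 11, 6, 9, 3, 8, 14, 18, 16]

pivot=16
j stops at 8 (4), i stops at 0 (16); swap ⇒ [4, 11, 6, 9, 3, 18, 14, 8, 16]
j stops at 7 (8), i stops at 5 (18); swap ⇒ [4, 11, 6, 9, 3, 8, 14, 18, 16]
j stops at 6, i stops at 7; i≥j ⇒ return 6. A=[4, 11, 6, 9, 3, 8, 14, 18, 16]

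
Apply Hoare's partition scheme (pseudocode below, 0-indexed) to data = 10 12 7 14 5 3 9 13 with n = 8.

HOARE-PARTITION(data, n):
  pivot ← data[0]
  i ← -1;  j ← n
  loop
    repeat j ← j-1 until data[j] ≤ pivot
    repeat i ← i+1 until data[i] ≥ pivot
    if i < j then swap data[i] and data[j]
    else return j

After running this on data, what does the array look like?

9 3 7 5 14 12 10 13

pivot=10
j stops at 6 (9), i stops at 0 (10); swap ⇒ 9 12 7 14 5 3 10 13
j stops at 5 (3), i stops at 1 (12); swap ⇒ 9 3 7 14 5 12 10 13
j stops at 4 (5), i stops at 3 (14); swap ⇒ 9 3 7 5 14 12 10 13
j stops at 3, i stops at 4; i≥j ⇒ return 3. data=9 3 7 5 14 12 10 13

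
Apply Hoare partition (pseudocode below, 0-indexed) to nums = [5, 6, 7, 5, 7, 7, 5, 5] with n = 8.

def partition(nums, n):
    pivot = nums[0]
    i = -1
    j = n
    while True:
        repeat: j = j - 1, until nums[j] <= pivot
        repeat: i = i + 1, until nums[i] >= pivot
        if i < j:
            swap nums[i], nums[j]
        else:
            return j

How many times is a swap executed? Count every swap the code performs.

3

pivot=5
j stops at 7 (5), i stops at 0 (5); swap ⇒ [5, 6, 7, 5, 7, 7, 5, 5]
j stops at 6 (5), i stops at 1 (6); swap ⇒ [5, 5, 7, 5, 7, 7, 6, 5]
j stops at 3 (5), i stops at 2 (7); swap ⇒ [5, 5, 5, 7, 7, 7, 6, 5]
j stops at 2, i stops at 3; i≥j ⇒ return 2. nums=[5, 5, 5, 7, 7, 7, 6, 5]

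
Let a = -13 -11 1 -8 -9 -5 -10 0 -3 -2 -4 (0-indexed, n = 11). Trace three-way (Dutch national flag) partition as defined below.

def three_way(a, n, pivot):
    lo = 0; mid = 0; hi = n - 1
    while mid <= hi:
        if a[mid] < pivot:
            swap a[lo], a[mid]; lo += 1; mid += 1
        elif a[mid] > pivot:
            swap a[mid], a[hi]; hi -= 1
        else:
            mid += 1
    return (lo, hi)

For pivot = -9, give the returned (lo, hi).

pivot = -9; lo=0, mid=0, hi=10
a[mid]=-13<-9: swap a[0],a[0]; lo=1,mid=1 → -13 -11 1 -8 -9 -5 -10 0 -3 -2 -4
a[mid]=-11<-9: swap a[1],a[1]; lo=2,mid=2 → -13 -11 1 -8 -9 -5 -10 0 -3 -2 -4
a[mid]=1>-9: swap a[2],a[10]; hi=9 → -13 -11 -4 -8 -9 -5 -10 0 -3 -2 1
a[mid]=-4>-9: swap a[2],a[9]; hi=8 → -13 -11 -2 -8 -9 -5 -10 0 -3 -4 1
a[mid]=-2>-9: swap a[2],a[8]; hi=7 → -13 -11 -3 -8 -9 -5 -10 0 -2 -4 1
a[mid]=-3>-9: swap a[2],a[7]; hi=6 → -13 -11 0 -8 -9 -5 -10 -3 -2 -4 1
a[mid]=0>-9: swap a[2],a[6]; hi=5 → -13 -11 -10 -8 -9 -5 0 -3 -2 -4 1
a[mid]=-10<-9: swap a[2],a[2]; lo=3,mid=3 → -13 -11 -10 -8 -9 -5 0 -3 -2 -4 1
a[mid]=-8>-9: swap a[3],a[5]; hi=4 → -13 -11 -10 -5 -9 -8 0 -3 -2 -4 1
a[mid]=-5>-9: swap a[3],a[4]; hi=3 → -13 -11 -10 -9 -5 -8 0 -3 -2 -4 1
a[mid]=-9=-9: mid=4
end: lo=3, hi=3; a = -13 -11 -10 -9 -5 -8 0 -3 -2 -4 1

(3, 3)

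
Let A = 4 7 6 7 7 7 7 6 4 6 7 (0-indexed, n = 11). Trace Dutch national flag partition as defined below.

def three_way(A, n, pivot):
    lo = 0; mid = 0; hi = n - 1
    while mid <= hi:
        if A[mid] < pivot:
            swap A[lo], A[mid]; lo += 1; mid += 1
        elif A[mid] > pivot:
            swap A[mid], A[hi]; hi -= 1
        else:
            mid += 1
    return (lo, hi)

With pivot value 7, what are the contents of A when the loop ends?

pivot = 7; lo=0, mid=0, hi=10
A[mid]=4<7: swap A[0],A[0]; lo=1,mid=1 → 4 7 6 7 7 7 7 6 4 6 7
A[mid]=7=7: mid=2
A[mid]=6<7: swap A[1],A[2]; lo=2,mid=3 → 4 6 7 7 7 7 7 6 4 6 7
A[mid]=7=7: mid=4
A[mid]=7=7: mid=5
A[mid]=7=7: mid=6
A[mid]=7=7: mid=7
A[mid]=6<7: swap A[2],A[7]; lo=3,mid=8 → 4 6 6 7 7 7 7 7 4 6 7
A[mid]=4<7: swap A[3],A[8]; lo=4,mid=9 → 4 6 6 4 7 7 7 7 7 6 7
A[mid]=6<7: swap A[4],A[9]; lo=5,mid=10 → 4 6 6 4 6 7 7 7 7 7 7
A[mid]=7=7: mid=11
end: lo=5, hi=10; A = 4 6 6 4 6 7 7 7 7 7 7

4 6 6 4 6 7 7 7 7 7 7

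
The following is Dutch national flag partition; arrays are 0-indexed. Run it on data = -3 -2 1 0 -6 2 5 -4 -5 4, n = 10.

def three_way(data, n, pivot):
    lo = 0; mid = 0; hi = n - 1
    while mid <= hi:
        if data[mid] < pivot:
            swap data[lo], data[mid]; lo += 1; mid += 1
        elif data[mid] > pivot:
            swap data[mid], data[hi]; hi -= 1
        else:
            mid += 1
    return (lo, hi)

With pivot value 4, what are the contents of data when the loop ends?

pivot = 4; lo=0, mid=0, hi=9
data[mid]=-3<4: swap data[0],data[0]; lo=1,mid=1 → -3 -2 1 0 -6 2 5 -4 -5 4
data[mid]=-2<4: swap data[1],data[1]; lo=2,mid=2 → -3 -2 1 0 -6 2 5 -4 -5 4
data[mid]=1<4: swap data[2],data[2]; lo=3,mid=3 → -3 -2 1 0 -6 2 5 -4 -5 4
data[mid]=0<4: swap data[3],data[3]; lo=4,mid=4 → -3 -2 1 0 -6 2 5 -4 -5 4
data[mid]=-6<4: swap data[4],data[4]; lo=5,mid=5 → -3 -2 1 0 -6 2 5 -4 -5 4
data[mid]=2<4: swap data[5],data[5]; lo=6,mid=6 → -3 -2 1 0 -6 2 5 -4 -5 4
data[mid]=5>4: swap data[6],data[9]; hi=8 → -3 -2 1 0 -6 2 4 -4 -5 5
data[mid]=4=4: mid=7
data[mid]=-4<4: swap data[6],data[7]; lo=7,mid=8 → -3 -2 1 0 -6 2 -4 4 -5 5
data[mid]=-5<4: swap data[7],data[8]; lo=8,mid=9 → -3 -2 1 0 -6 2 -4 -5 4 5
end: lo=8, hi=8; data = -3 -2 1 0 -6 2 -4 -5 4 5

-3 -2 1 0 -6 2 -4 -5 4 5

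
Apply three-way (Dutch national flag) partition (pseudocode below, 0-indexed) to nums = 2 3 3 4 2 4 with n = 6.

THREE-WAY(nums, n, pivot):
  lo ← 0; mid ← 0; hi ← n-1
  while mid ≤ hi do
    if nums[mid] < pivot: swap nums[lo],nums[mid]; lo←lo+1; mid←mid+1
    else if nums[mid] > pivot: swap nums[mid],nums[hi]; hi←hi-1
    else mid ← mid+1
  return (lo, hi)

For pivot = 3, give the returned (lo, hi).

(2, 3)

lo=0 mid=0 hi=5
2<3: swap(0,0), lo=1 mid=1 ⇒ 2 3 3 4 2 4
3=3: mid=2
3=3: mid=3
4>3: swap(3,5), hi=4 ⇒ 2 3 3 4 2 4
4>3: swap(3,4), hi=3 ⇒ 2 3 3 2 4 4
2<3: swap(1,3), lo=2 mid=4 ⇒ 2 2 3 3 4 4
done. lo=2 hi=3; nums=2 2 3 3 4 4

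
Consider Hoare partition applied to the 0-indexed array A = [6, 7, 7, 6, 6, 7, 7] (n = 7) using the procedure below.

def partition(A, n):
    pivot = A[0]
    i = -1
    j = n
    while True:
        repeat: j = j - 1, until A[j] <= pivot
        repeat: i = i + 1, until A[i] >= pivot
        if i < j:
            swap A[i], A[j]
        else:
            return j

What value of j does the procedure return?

1

pivot=6
j stops at 4 (6), i stops at 0 (6); swap ⇒ [6, 7, 7, 6, 6, 7, 7]
j stops at 3 (6), i stops at 1 (7); swap ⇒ [6, 6, 7, 7, 6, 7, 7]
j stops at 1, i stops at 2; i≥j ⇒ return 1. A=[6, 6, 7, 7, 6, 7, 7]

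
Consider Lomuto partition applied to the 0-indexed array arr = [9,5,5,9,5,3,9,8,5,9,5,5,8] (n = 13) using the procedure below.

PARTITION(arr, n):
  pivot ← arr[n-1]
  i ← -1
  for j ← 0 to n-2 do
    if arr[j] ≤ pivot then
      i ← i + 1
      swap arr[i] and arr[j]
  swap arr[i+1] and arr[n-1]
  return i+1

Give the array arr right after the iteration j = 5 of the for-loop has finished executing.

pivot = arr[12] = 8; i = -1
j=0: arr[0]=9 > 8 → no swap
j=1: arr[1]=5 ≤ 8 → i=0, swap arr[0],arr[1] → [5,9,5,9,5,3,9,8,5,9,5,5,8]
j=2: arr[2]=5 ≤ 8 → i=1, swap arr[1],arr[2] → [5,5,9,9,5,3,9,8,5,9,5,5,8]
j=3: arr[3]=9 > 8 → no swap
j=4: arr[4]=5 ≤ 8 → i=2, swap arr[2],arr[4] → [5,5,5,9,9,3,9,8,5,9,5,5,8]
j=5: arr[5]=3 ≤ 8 → i=3, swap arr[3],arr[5] → [5,5,5,3,9,9,9,8,5,9,5,5,8]
(after j=5) arr = [5,5,5,3,9,9,9,8,5,9,5,5,8]

[5,5,5,3,9,9,9,8,5,9,5,5,8]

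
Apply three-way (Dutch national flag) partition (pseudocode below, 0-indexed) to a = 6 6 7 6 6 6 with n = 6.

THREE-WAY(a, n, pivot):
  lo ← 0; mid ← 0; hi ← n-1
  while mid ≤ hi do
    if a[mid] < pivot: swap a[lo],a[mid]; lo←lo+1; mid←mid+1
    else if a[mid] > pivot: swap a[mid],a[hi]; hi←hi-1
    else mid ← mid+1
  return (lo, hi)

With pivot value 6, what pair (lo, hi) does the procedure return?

(0, 4)

lo=0 mid=0 hi=5
6=6: mid=1
6=6: mid=2
7>6: swap(2,5), hi=4 ⇒ 6 6 6 6 6 7
6=6: mid=3
6=6: mid=4
6=6: mid=5
done. lo=0 hi=4; a=6 6 6 6 6 7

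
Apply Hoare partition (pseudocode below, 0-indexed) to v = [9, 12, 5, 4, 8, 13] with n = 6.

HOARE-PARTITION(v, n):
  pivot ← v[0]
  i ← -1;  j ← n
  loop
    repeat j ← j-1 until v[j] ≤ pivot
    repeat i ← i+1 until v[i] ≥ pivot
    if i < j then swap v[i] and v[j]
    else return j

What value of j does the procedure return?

pivot = v[0] = 9; i = -1, j = 6
j→4 (v[4]=8≤9), i→0 (v[0]=9≥9); i<j, swap → [8, 12, 5, 4, 9, 13]
j→3 (v[3]=4≤9), i→1 (v[1]=12≥9); i<j, swap → [8, 4, 5, 12, 9, 13]
j→2, i→3; i≥j, return j=2. v = [8, 4, 5, 12, 9, 13]

2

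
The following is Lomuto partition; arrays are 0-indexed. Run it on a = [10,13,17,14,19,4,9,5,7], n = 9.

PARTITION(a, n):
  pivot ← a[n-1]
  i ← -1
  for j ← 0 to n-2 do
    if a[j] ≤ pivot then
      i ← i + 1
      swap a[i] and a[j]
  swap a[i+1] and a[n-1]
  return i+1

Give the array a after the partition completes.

[4,5,7,14,19,10,9,13,17]

pivot=7, i=-1
j=0: 10>7, skip
j=1: 13>7, skip
j=2: 17>7, skip
j=3: 14>7, skip
j=4: 19>7, skip
j=5: 4≤7, i=0, swap(0,5) ⇒ [4,13,17,14,19,10,9,5,7]
j=6: 9>7, skip
j=7: 5≤7, i=1, swap(1,7) ⇒ [4,5,17,14,19,10,9,13,7]
swap(2,8) ⇒ [4,5,7,14,19,10,9,13,17]; return 2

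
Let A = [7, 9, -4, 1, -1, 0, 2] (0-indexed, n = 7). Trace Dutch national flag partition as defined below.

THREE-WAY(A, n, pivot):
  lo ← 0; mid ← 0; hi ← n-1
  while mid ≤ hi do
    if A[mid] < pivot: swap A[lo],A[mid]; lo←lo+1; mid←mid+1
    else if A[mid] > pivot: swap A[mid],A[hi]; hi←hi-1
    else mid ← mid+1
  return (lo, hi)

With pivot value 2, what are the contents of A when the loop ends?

pivot = 2; lo=0, mid=0, hi=6
A[mid]=7>2: swap A[0],A[6]; hi=5 → [2, 9, -4, 1, -1, 0, 7]
A[mid]=2=2: mid=1
A[mid]=9>2: swap A[1],A[5]; hi=4 → [2, 0, -4, 1, -1, 9, 7]
A[mid]=0<2: swap A[0],A[1]; lo=1,mid=2 → [0, 2, -4, 1, -1, 9, 7]
A[mid]=-4<2: swap A[1],A[2]; lo=2,mid=3 → [0, -4, 2, 1, -1, 9, 7]
A[mid]=1<2: swap A[2],A[3]; lo=3,mid=4 → [0, -4, 1, 2, -1, 9, 7]
A[mid]=-1<2: swap A[3],A[4]; lo=4,mid=5 → [0, -4, 1, -1, 2, 9, 7]
end: lo=4, hi=4; A = [0, -4, 1, -1, 2, 9, 7]

[0, -4, 1, -1, 2, 9, 7]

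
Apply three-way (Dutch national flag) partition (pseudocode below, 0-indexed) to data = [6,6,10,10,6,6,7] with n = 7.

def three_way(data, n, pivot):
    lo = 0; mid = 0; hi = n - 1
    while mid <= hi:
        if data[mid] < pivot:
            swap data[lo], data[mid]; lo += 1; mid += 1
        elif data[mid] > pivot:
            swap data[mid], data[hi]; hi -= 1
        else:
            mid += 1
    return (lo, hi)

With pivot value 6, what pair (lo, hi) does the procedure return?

(0, 3)

pivot = 6; lo=0, mid=0, hi=6
data[mid]=6=6: mid=1
data[mid]=6=6: mid=2
data[mid]=10>6: swap data[2],data[6]; hi=5 → [6,6,7,10,6,6,10]
data[mid]=7>6: swap data[2],data[5]; hi=4 → [6,6,6,10,6,7,10]
data[mid]=6=6: mid=3
data[mid]=10>6: swap data[3],data[4]; hi=3 → [6,6,6,6,10,7,10]
data[mid]=6=6: mid=4
end: lo=0, hi=3; data = [6,6,6,6,10,7,10]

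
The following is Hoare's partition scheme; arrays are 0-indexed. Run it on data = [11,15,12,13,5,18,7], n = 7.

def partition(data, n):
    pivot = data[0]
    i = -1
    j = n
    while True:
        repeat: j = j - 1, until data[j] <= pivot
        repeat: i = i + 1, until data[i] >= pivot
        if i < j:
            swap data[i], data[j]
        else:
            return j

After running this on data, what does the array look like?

[7,5,12,13,15,18,11]

pivot = data[0] = 11; i = -1, j = 7
j→6 (data[6]=7≤11), i→0 (data[0]=11≥11); i<j, swap → [7,15,12,13,5,18,11]
j→4 (data[4]=5≤11), i→1 (data[1]=15≥11); i<j, swap → [7,5,12,13,15,18,11]
j→1, i→2; i≥j, return j=1. data = [7,5,12,13,15,18,11]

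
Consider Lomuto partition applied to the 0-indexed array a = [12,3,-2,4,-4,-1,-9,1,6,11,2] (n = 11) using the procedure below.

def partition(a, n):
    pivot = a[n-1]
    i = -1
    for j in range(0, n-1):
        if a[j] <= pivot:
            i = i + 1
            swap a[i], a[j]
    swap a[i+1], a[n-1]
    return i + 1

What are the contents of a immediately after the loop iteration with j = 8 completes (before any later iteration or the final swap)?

[-2,-4,-1,-9,1,12,4,3,6,11,2]

pivot=2, i=-1
j=0: 12>2, skip
j=1: 3>2, skip
j=2: -2≤2, i=0, swap(0,2) ⇒ [-2,3,12,4,-4,-1,-9,1,6,11,2]
j=3: 4>2, skip
j=4: -4≤2, i=1, swap(1,4) ⇒ [-2,-4,12,4,3,-1,-9,1,6,11,2]
j=5: -1≤2, i=2, swap(2,5) ⇒ [-2,-4,-1,4,3,12,-9,1,6,11,2]
j=6: -9≤2, i=3, swap(3,6) ⇒ [-2,-4,-1,-9,3,12,4,1,6,11,2]
j=7: 1≤2, i=4, swap(4,7) ⇒ [-2,-4,-1,-9,1,12,4,3,6,11,2]
j=8: 6>2, skip
(after j=8) a = [-2,-4,-1,-9,1,12,4,3,6,11,2]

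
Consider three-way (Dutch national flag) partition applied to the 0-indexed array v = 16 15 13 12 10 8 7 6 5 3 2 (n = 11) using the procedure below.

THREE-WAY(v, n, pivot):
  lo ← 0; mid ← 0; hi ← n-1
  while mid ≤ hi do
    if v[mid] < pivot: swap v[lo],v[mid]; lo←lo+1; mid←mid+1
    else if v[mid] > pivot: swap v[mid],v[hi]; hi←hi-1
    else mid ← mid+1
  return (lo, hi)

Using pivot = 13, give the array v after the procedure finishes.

lo=0 mid=0 hi=10
16>13: swap(0,10), hi=9 ⇒ 2 15 13 12 10 8 7 6 5 3 16
2<13: swap(0,0), lo=1 mid=1 ⇒ 2 15 13 12 10 8 7 6 5 3 16
15>13: swap(1,9), hi=8 ⇒ 2 3 13 12 10 8 7 6 5 15 16
3<13: swap(1,1), lo=2 mid=2 ⇒ 2 3 13 12 10 8 7 6 5 15 16
13=13: mid=3
12<13: swap(2,3), lo=3 mid=4 ⇒ 2 3 12 13 10 8 7 6 5 15 16
10<13: swap(3,4), lo=4 mid=5 ⇒ 2 3 12 10 13 8 7 6 5 15 16
8<13: swap(4,5), lo=5 mid=6 ⇒ 2 3 12 10 8 13 7 6 5 15 16
7<13: swap(5,6), lo=6 mid=7 ⇒ 2 3 12 10 8 7 13 6 5 15 16
6<13: swap(6,7), lo=7 mid=8 ⇒ 2 3 12 10 8 7 6 13 5 15 16
5<13: swap(7,8), lo=8 mid=9 ⇒ 2 3 12 10 8 7 6 5 13 15 16
done. lo=8 hi=8; v=2 3 12 10 8 7 6 5 13 15 16

2 3 12 10 8 7 6 5 13 15 16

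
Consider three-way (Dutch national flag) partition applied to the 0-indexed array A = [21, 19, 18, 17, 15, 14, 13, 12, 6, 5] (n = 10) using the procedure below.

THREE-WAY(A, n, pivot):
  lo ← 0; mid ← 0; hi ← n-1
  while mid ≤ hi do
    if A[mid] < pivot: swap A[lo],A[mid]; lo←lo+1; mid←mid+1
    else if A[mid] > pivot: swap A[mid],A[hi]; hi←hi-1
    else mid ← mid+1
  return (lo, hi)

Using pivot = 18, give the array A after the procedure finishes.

[5, 6, 17, 15, 14, 13, 12, 18, 19, 21]

lo=0 mid=0 hi=9
21>18: swap(0,9), hi=8 ⇒ [5, 19, 18, 17, 15, 14, 13, 12, 6, 21]
5<18: swap(0,0), lo=1 mid=1 ⇒ [5, 19, 18, 17, 15, 14, 13, 12, 6, 21]
19>18: swap(1,8), hi=7 ⇒ [5, 6, 18, 17, 15, 14, 13, 12, 19, 21]
6<18: swap(1,1), lo=2 mid=2 ⇒ [5, 6, 18, 17, 15, 14, 13, 12, 19, 21]
18=18: mid=3
17<18: swap(2,3), lo=3 mid=4 ⇒ [5, 6, 17, 18, 15, 14, 13, 12, 19, 21]
15<18: swap(3,4), lo=4 mid=5 ⇒ [5, 6, 17, 15, 18, 14, 13, 12, 19, 21]
14<18: swap(4,5), lo=5 mid=6 ⇒ [5, 6, 17, 15, 14, 18, 13, 12, 19, 21]
13<18: swap(5,6), lo=6 mid=7 ⇒ [5, 6, 17, 15, 14, 13, 18, 12, 19, 21]
12<18: swap(6,7), lo=7 mid=8 ⇒ [5, 6, 17, 15, 14, 13, 12, 18, 19, 21]
done. lo=7 hi=7; A=[5, 6, 17, 15, 14, 13, 12, 18, 19, 21]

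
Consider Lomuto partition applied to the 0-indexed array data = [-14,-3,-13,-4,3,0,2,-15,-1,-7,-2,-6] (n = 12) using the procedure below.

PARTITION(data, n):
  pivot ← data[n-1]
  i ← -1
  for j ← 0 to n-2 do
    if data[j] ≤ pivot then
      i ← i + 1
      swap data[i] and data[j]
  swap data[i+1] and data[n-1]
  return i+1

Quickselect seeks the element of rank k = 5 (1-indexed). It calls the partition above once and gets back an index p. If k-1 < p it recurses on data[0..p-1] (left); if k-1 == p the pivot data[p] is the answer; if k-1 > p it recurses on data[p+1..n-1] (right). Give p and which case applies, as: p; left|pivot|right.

4; pivot

pivot=-6, i=-1
j=0: -14≤-6, i=0, swap(0,0) ⇒ [-14,-3,-13,-4,3,0,2,-15,-1,-7,-2,-6]
j=1: -3>-6, skip
j=2: -13≤-6, i=1, swap(1,2) ⇒ [-14,-13,-3,-4,3,0,2,-15,-1,-7,-2,-6]
j=3: -4>-6, skip
j=4: 3>-6, skip
j=5: 0>-6, skip
j=6: 2>-6, skip
j=7: -15≤-6, i=2, swap(2,7) ⇒ [-14,-13,-15,-4,3,0,2,-3,-1,-7,-2,-6]
j=8: -1>-6, skip
j=9: -7≤-6, i=3, swap(3,9) ⇒ [-14,-13,-15,-7,3,0,2,-3,-1,-4,-2,-6]
j=10: -2>-6, skip
swap(4,11) ⇒ [-14,-13,-15,-7,-6,0,2,-3,-1,-4,-2,3]; return 4
p = 4; k-1 = 4 == 4 ⇒ pivot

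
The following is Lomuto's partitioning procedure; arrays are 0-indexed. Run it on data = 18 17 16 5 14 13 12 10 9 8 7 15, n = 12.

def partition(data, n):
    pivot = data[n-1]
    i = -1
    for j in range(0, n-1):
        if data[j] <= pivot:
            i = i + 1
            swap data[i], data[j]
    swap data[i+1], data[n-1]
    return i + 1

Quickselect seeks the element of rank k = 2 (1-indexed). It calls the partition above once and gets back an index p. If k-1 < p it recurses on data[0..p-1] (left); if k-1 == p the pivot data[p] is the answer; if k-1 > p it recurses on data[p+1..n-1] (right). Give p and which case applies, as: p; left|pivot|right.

8; left

pivot=15, i=-1
j=0: 18>15, skip
j=1: 17>15, skip
j=2: 16>15, skip
j=3: 5≤15, i=0, swap(0,3) ⇒ 5 17 16 18 14 13 12 10 9 8 7 15
j=4: 14≤15, i=1, swap(1,4) ⇒ 5 14 16 18 17 13 12 10 9 8 7 15
j=5: 13≤15, i=2, swap(2,5) ⇒ 5 14 13 18 17 16 12 10 9 8 7 15
j=6: 12≤15, i=3, swap(3,6) ⇒ 5 14 13 12 17 16 18 10 9 8 7 15
j=7: 10≤15, i=4, swap(4,7) ⇒ 5 14 13 12 10 16 18 17 9 8 7 15
j=8: 9≤15, i=5, swap(5,8) ⇒ 5 14 13 12 10 9 18 17 16 8 7 15
j=9: 8≤15, i=6, swap(6,9) ⇒ 5 14 13 12 10 9 8 17 16 18 7 15
j=10: 7≤15, i=7, swap(7,10) ⇒ 5 14 13 12 10 9 8 7 16 18 17 15
swap(8,11) ⇒ 5 14 13 12 10 9 8 7 15 18 17 16; return 8
p = 8; k-1 = 1 < 8 ⇒ left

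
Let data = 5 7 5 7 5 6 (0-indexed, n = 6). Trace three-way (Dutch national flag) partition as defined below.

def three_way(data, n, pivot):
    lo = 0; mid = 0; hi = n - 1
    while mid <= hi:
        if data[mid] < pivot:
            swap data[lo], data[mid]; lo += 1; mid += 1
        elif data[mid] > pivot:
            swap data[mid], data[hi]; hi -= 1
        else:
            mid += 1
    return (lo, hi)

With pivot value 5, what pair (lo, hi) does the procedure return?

pivot = 5; lo=0, mid=0, hi=5
data[mid]=5=5: mid=1
data[mid]=7>5: swap data[1],data[5]; hi=4 → 5 6 5 7 5 7
data[mid]=6>5: swap data[1],data[4]; hi=3 → 5 5 5 7 6 7
data[mid]=5=5: mid=2
data[mid]=5=5: mid=3
data[mid]=7>5: swap data[3],data[3]; hi=2 → 5 5 5 7 6 7
end: lo=0, hi=2; data = 5 5 5 7 6 7

(0, 2)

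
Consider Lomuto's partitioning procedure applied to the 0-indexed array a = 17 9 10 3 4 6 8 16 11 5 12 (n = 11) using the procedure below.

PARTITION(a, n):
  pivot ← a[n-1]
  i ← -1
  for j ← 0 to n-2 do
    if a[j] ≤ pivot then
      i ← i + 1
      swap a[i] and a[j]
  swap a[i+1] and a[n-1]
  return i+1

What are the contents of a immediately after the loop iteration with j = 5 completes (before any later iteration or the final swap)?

9 10 3 4 6 17 8 16 11 5 12

pivot = a[10] = 12; i = -1
j=0: a[0]=17 > 12 → no swap
j=1: a[1]=9 ≤ 12 → i=0, swap a[0],a[1] → 9 17 10 3 4 6 8 16 11 5 12
j=2: a[2]=10 ≤ 12 → i=1, swap a[1],a[2] → 9 10 17 3 4 6 8 16 11 5 12
j=3: a[3]=3 ≤ 12 → i=2, swap a[2],a[3] → 9 10 3 17 4 6 8 16 11 5 12
j=4: a[4]=4 ≤ 12 → i=3, swap a[3],a[4] → 9 10 3 4 17 6 8 16 11 5 12
j=5: a[5]=6 ≤ 12 → i=4, swap a[4],a[5] → 9 10 3 4 6 17 8 16 11 5 12
(after j=5) a = 9 10 3 4 6 17 8 16 11 5 12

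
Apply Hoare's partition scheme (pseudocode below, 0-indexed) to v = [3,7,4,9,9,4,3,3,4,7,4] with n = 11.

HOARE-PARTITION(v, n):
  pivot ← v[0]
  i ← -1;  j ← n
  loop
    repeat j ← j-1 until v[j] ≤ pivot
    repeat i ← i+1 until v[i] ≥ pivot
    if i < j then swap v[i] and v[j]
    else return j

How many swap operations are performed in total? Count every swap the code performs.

2

pivot=3
j stops at 7 (3), i stops at 0 (3); swap ⇒ [3,7,4,9,9,4,3,3,4,7,4]
j stops at 6 (3), i stops at 1 (7); swap ⇒ [3,3,4,9,9,4,7,3,4,7,4]
j stops at 1, i stops at 2; i≥j ⇒ return 1. v=[3,3,4,9,9,4,7,3,4,7,4]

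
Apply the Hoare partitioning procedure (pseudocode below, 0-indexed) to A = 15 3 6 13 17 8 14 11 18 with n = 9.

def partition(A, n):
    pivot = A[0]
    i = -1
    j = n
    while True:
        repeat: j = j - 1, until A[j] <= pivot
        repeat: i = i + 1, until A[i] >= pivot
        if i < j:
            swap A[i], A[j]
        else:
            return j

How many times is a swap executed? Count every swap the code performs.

pivot = A[0] = 15; i = -1, j = 9
j→7 (A[7]=11≤15), i→0 (A[0]=15≥15); i<j, swap → 11 3 6 13 17 8 14 15 18
j→6 (A[6]=14≤15), i→4 (A[4]=17≥15); i<j, swap → 11 3 6 13 14 8 17 15 18
j→5, i→6; i≥j, return j=5. A = 11 3 6 13 14 8 17 15 18

2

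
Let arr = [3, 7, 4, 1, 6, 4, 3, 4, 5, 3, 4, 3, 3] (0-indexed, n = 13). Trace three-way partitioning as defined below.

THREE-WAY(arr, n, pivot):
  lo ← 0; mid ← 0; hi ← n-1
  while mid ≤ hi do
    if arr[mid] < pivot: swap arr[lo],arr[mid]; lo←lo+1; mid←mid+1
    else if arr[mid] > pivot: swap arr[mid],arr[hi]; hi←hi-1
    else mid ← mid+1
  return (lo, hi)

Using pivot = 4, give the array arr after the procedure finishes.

lo=0 mid=0 hi=12
3<4: swap(0,0), lo=1 mid=1 ⇒ [3, 7, 4, 1, 6, 4, 3, 4, 5, 3, 4, 3, 3]
7>4: swap(1,12), hi=11 ⇒ [3, 3, 4, 1, 6, 4, 3, 4, 5, 3, 4, 3, 7]
3<4: swap(1,1), lo=2 mid=2 ⇒ [3, 3, 4, 1, 6, 4, 3, 4, 5, 3, 4, 3, 7]
4=4: mid=3
1<4: swap(2,3), lo=3 mid=4 ⇒ [3, 3, 1, 4, 6, 4, 3, 4, 5, 3, 4, 3, 7]
6>4: swap(4,11), hi=10 ⇒ [3, 3, 1, 4, 3, 4, 3, 4, 5, 3, 4, 6, 7]
3<4: swap(3,4), lo=4 mid=5 ⇒ [3, 3, 1, 3, 4, 4, 3, 4, 5, 3, 4, 6, 7]
4=4: mid=6
3<4: swap(4,6), lo=5 mid=7 ⇒ [3, 3, 1, 3, 3, 4, 4, 4, 5, 3, 4, 6, 7]
4=4: mid=8
5>4: swap(8,10), hi=9 ⇒ [3, 3, 1, 3, 3, 4, 4, 4, 4, 3, 5, 6, 7]
4=4: mid=9
3<4: swap(5,9), lo=6 mid=10 ⇒ [3, 3, 1, 3, 3, 3, 4, 4, 4, 4, 5, 6, 7]
done. lo=6 hi=9; arr=[3, 3, 1, 3, 3, 3, 4, 4, 4, 4, 5, 6, 7]

[3, 3, 1, 3, 3, 3, 4, 4, 4, 4, 5, 6, 7]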